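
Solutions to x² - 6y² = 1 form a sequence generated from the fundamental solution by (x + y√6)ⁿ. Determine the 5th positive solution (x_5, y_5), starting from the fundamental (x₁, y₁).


Step 1: Find the fundamental solution (x₁, y₁) of x² - 6y² = 1.
  Expand √6 as a continued fraction. a₀ = ⌊√6⌋ = 2; iterate m_{k+1} = d_k·a_k − m_k, d_{k+1} = (6 − m_{k+1}²)/d_k, a_{k+1} = ⌊(a₀ + m_{k+1})/d_{k+1}⌋ (starting m₀ = 0, d₀ = 1), with convergents p_k = a_k·p_{k-1} + p_{k-2}, q_k = a_k·q_{k-1} + q_{k-2} (p₋₁ = 1, q₋₁ = 0):
  k = 0: a₀ = 2; p₀/q₀ = 2/1; p₀² − 6·q₀² = 4 − 6 = -2.
  k = 1: m = 2, d = 2, a = ⌊(2 + 2)/2⌋ = 2; p/q = (2·2 + 1)/(2·1 + 0) = 5/2; p² − 6·q² = 25 − 24 = 1.
  The first convergent with p² − 6·q² = 1 gives the fundamental solution (x₁, y₁) = (5, 2).
Step 2: Apply the recurrence (x_{n+1}, y_{n+1}) = (x₁x_n + 6y₁y_n, x₁y_n + y₁x_n) repeatedly.
  From (x_1, y_1) = (5, 2): x_2 = 5·5 + 6·2·2 = 49; y_2 = 5·2 + 2·5 = 20.
  From (x_2, y_2) = (49, 20): x_3 = 5·49 + 6·2·20 = 485; y_3 = 5·20 + 2·49 = 198.
  From (x_3, y_3) = (485, 198): x_4 = 5·485 + 6·2·198 = 4801; y_4 = 5·198 + 2·485 = 1960.
  From (x_4, y_4) = (4801, 1960): x_5 = 5·4801 + 6·2·1960 = 47525; y_5 = 5·1960 + 2·4801 = 19402.
Step 3: Verify x_5² - 6·y_5² = 2258625625 - 2258625624 = 1 (should be 1). ✓

(x_1, y_1) = (5, 2); (x_5, y_5) = (47525, 19402).


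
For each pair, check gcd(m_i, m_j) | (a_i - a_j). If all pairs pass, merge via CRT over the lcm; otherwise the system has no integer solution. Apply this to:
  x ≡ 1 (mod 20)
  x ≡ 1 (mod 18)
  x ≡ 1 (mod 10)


Moduli 20, 18, 10 are not pairwise coprime, so CRT works modulo lcm(m_i) when all pairwise compatibility conditions hold.
Pairwise compatibility: gcd(m_i, m_j) must divide a_i - a_j for every pair.
Merge one congruence at a time:
  Start: x ≡ 1 (mod 20).
  Combine with x ≡ 1 (mod 18): gcd(20, 18) = 2; 1 - 1 = 0, which IS divisible by 2, so compatible.
    Write x = 1 + 20·t and substitute into x ≡ 1 (mod 18): 20·t ≡ 1 − 1 = 0 (mod 18).
    Divide the congruence (and modulus) by g = 2: 10·t ≡ 0 (mod 9).
    Reduce coefficients mod 9: 1·t ≡ 0 (mod 9).
    So t ≡ 0 (mod 9).
    Then x = 1 + 20·0 = 1, valid modulo lcm(20, 18) = 180: x ≡ 1 (mod 180).
  Combine with x ≡ 1 (mod 10): gcd(180, 10) = 10; 1 - 1 = 0, which IS divisible by 10, so compatible.
    Write x = 1 + 180·t and substitute into x ≡ 1 (mod 10): 180·t ≡ 1 − 1 = 0 (mod 10).
    Divide the congruence (and modulus) by g = 10: 18·t ≡ 0 (mod 1).
    Modulo 1 every t works; take t = 0.
    Then x = 1 + 180·0 = 1, valid modulo lcm(180, 10) = 180: x ≡ 1 (mod 180).
Verify: 1 mod 20 = 1, 1 mod 18 = 1, 1 mod 10 = 1.

x ≡ 1 (mod 180).


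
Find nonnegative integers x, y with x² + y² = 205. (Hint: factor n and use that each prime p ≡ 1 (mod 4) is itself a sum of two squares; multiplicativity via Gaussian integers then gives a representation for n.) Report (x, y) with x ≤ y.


Step 1: Factor n = 205 = 5 · 41.
Step 2: Check the mod-4 condition on each prime factor: 5 ≡ 1 (mod 4), exponent 1; 41 ≡ 1 (mod 4), exponent 1.
All primes ≡ 3 (mod 4) appear to even exponent (or don't appear), so by the two-squares theorem n IS expressible as a sum of two squares.
Step 3: Build a representation. Here n = 5 · 41 is a product of primes ≡ 1 (mod 4). Each prime p ≡ 1 (mod 4) is itself a sum of two squares; find a² by testing p − a² for a perfect square:
  5: 5 − 1² = 4 = 2² ⇒ 5 = 1² + 2².
  41: 41 − 1² = 40, 41 − 2² = 37, 41 − 3² = 32, 41 − 4² = 25 = 5² ⇒ 41 = 4² + 5².
  Combine using the Brahmagupta–Fibonacci identity (a² + b²)(c² + d²) = (ac − bd)² + (ad + bc)² = (ac + bd)² + (ad − bc)²:
  5 · 41 = 205: from (1² + 2²)(4² + 5²), take (1·4 − 2·5, 1·5 + 2·4) = (4 − 10, 5 + 8) = (-6, 13); dropping signs (only squares matter) gives (6, 13); check 6² + 13² = 36 + 169 = 205 ✓.
Step 4: Order so x ≤ y and verify: 6² + 13² = 36 + 169 = 205 = n. ✓

n = 205 = 6² + 13² (one valid representation with x ≤ y).


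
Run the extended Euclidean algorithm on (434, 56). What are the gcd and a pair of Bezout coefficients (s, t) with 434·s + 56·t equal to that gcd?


Euclidean algorithm on (434, 56) — divide until remainder is 0:
  434 = 7 · 56 + 42
  56 = 1 · 42 + 14
  42 = 3 · 14 + 0
gcd(434, 56) = 14.
Track Bezout coefficients alongside the remainders: start with r₀ = 434 = a·1 + b·0 (s = 1, t = 0) and r₁ = 56 = a·0 + b·1 (s = 0, t = 1); each new remainder r_{k+1} = r_{k-1} − q_k·r_k inherits s_{k+1} = s_{k-1} − q_k·s_k, t_{k+1} = t_{k-1} − q_k·t_k, so r_k = a·s_k + b·t_k at every step:
  q = 7: r = 42, s = 1 − 7·0 = 1, t = 0 − 7·1 = -7  (check: 434·1 + 56·(-7) = 42)
  q = 1: r = 14, s = 0 − 1·1 = -1, t = 1 − 1·(-7) = 8  (check: 434·(-1) + 56·8 = 14)
The row with r = 14 (the gcd) gives the Bezout coefficients s = -1, t = 8.
Result: 434 · (-1) + 56 · (8) = 14.

gcd(434, 56) = 14; s = -1, t = 8 (check: 434·(-1) + 56·8 = 14).


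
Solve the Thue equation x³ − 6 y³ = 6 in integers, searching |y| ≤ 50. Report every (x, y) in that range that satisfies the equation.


The equation is x³ - 6y³ = 6. For fixed y, x³ = 6·y³ + 6, so a solution requires the RHS to be a perfect cube.
Strategy: iterate y from -50 to 50, compute RHS = 6·y³ + 6, and check whether it is a (positive or negative) perfect cube.
Check small values of y:
  y = 0: RHS = 6 is not a perfect cube.
  y = 1: RHS = 12 is not a perfect cube.
  y = -1: RHS = 0 = (0)³ ⇒ x = 0 works.
  y = 2: RHS = 54 is not a perfect cube.
  y = -2: RHS = -42 is not a perfect cube.
  y = 3: RHS = 168 is not a perfect cube.
  y = -3: RHS = -156 is not a perfect cube.
Continuing the search up to |y| = 50 finds no further solutions beyond those listed.
Collected solutions: (0, -1).

Solutions (with |y| ≤ 50): (0, -1).


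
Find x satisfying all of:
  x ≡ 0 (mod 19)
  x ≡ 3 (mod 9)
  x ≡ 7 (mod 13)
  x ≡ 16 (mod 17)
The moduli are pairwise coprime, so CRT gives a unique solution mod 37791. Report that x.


Product of moduli M = 19 · 9 · 13 · 17 = 37791.
Merge one congruence at a time:
  Start: x ≡ 0 (mod 19).
  Combine with x ≡ 3 (mod 9); new modulus lcm = 171.
    Write x = 0 + 19·t and substitute into x ≡ 3 (mod 9): 19·t ≡ 3 − 0 = 3 (mod 9).
    Reduce coefficients mod 9: 1·t ≡ 3 (mod 9).
    So t ≡ 3 (mod 9).
    Then x = 0 + 19·3 = 57, valid modulo lcm(19, 9) = 171: x ≡ 57 (mod 171).
  Combine with x ≡ 7 (mod 13); new modulus lcm = 2223.
    Write x = 57 + 171·t and substitute into x ≡ 7 (mod 13): 171·t ≡ 7 − 57 = -50 (mod 13).
    Reduce coefficients mod 13: 2·t ≡ 2 (mod 13).
    The inverse of 2 mod 13 is 7 (since 2·7 = 14 = 1·13 + 1), so t ≡ 7·2 = 14 ≡ 1 (mod 13).
    Then x = 57 + 171·1 = 228, valid modulo lcm(171, 13) = 2223: x ≡ 228 (mod 2223).
  Combine with x ≡ 16 (mod 17); new modulus lcm = 37791.
    Write x = 228 + 2223·t and substitute into x ≡ 16 (mod 17): 2223·t ≡ 16 − 228 = -212 (mod 17).
    Reduce coefficients mod 17: 13·t ≡ 9 (mod 17).
    The inverse of 13 mod 17 is 4 (since 13·4 = 52 = 3·17 + 1), so t ≡ 4·9 = 36 ≡ 2 (mod 17).
    Then x = 228 + 2223·2 = 4674, valid modulo lcm(2223, 17) = 37791: x ≡ 4674 (mod 37791).
Verify against each original: 4674 mod 19 = 0, 4674 mod 9 = 3, 4674 mod 13 = 7, 4674 mod 17 = 16.

x ≡ 4674 (mod 37791).


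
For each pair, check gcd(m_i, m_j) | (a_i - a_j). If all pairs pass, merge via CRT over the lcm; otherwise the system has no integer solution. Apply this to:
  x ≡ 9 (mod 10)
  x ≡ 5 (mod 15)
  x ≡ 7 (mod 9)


Moduli 10, 15, 9 are not pairwise coprime, so CRT works modulo lcm(m_i) when all pairwise compatibility conditions hold.
Pairwise compatibility: gcd(m_i, m_j) must divide a_i - a_j for every pair.
Merge one congruence at a time:
  Start: x ≡ 9 (mod 10).
  Combine with x ≡ 5 (mod 15): gcd(10, 15) = 5, and 5 - 9 = -4 is NOT divisible by 5.
    ⇒ system is inconsistent (no integer solution).

No solution (the system is inconsistent).


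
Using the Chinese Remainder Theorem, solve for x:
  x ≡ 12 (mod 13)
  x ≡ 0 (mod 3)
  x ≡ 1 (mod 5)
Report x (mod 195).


Moduli 13, 3, 5 are pairwise coprime; by CRT there is a unique solution modulo M = 13 · 3 · 5 = 195.
Solve pairwise, accumulating the modulus:
  Start with x ≡ 12 (mod 13).
  Combine with x ≡ 0 (mod 3): since gcd(13, 3) = 1, we get a unique residue mod 39.
    Write x = 12 + 13·t and substitute into x ≡ 0 (mod 3): 13·t ≡ 0 − 12 = -12 (mod 3).
    Reduce coefficients mod 3: 1·t ≡ 0 (mod 3).
    So t ≡ 0 (mod 3).
    Then x = 12 + 13·0 = 12, valid modulo lcm(13, 3) = 39: x ≡ 12 (mod 39).
  Combine with x ≡ 1 (mod 5): since gcd(39, 5) = 1, we get a unique residue mod 195.
    Write x = 12 + 39·t and substitute into x ≡ 1 (mod 5): 39·t ≡ 1 − 12 = -11 (mod 5).
    Reduce coefficients mod 5: 4·t ≡ 4 (mod 5).
    The inverse of 4 mod 5 is 4 (since 4·4 = 16 = 3·5 + 1), so t ≡ 4·4 = 16 ≡ 1 (mod 5).
    Then x = 12 + 39·1 = 51, valid modulo lcm(39, 5) = 195: x ≡ 51 (mod 195).
Verify: 51 mod 13 = 12 ✓, 51 mod 3 = 0 ✓, 51 mod 5 = 1 ✓.

x ≡ 51 (mod 195).


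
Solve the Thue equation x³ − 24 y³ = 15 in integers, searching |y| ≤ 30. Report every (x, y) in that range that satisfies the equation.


The equation is x³ - 24y³ = 15. For fixed y, x³ = 24·y³ + 15, so a solution requires the RHS to be a perfect cube.
Strategy: iterate y from -30 to 30, compute RHS = 24·y³ + 15, and check whether it is a (positive or negative) perfect cube.
Check small values of y:
  y = 0: RHS = 15 is not a perfect cube.
  y = 1: RHS = 39 is not a perfect cube.
  y = -1: RHS = -9 is not a perfect cube.
  y = 2: RHS = 207 is not a perfect cube.
  y = -2: RHS = -177 is not a perfect cube.
  y = 3: RHS = 663 is not a perfect cube.
  y = -3: RHS = -633 is not a perfect cube.
Continuing the search up to |y| = 30 finds no solutions either.
No (x, y) in the scanned range satisfies the equation.

No integer solutions with |y| ≤ 30.


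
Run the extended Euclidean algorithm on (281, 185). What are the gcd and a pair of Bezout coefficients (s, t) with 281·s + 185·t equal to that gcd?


Euclidean algorithm on (281, 185) — divide until remainder is 0:
  281 = 1 · 185 + 96
  185 = 1 · 96 + 89
  96 = 1 · 89 + 7
  89 = 12 · 7 + 5
  7 = 1 · 5 + 2
  5 = 2 · 2 + 1
  2 = 2 · 1 + 0
gcd(281, 185) = 1.
Track Bezout coefficients alongside the remainders: start with r₀ = 281 = a·1 + b·0 (s = 1, t = 0) and r₁ = 185 = a·0 + b·1 (s = 0, t = 1); each new remainder r_{k+1} = r_{k-1} − q_k·r_k inherits s_{k+1} = s_{k-1} − q_k·s_k, t_{k+1} = t_{k-1} − q_k·t_k, so r_k = a·s_k + b·t_k at every step:
  q = 1: r = 96, s = 1 − 1·0 = 1, t = 0 − 1·1 = -1  (check: 281·1 + 185·(-1) = 96)
  q = 1: r = 89, s = 0 − 1·1 = -1, t = 1 − 1·(-1) = 2  (check: 281·(-1) + 185·2 = 89)
  q = 1: r = 7, s = 1 − 1·(-1) = 2, t = -1 − 1·2 = -3  (check: 281·2 + 185·(-3) = 7)
  q = 12: r = 5, s = -1 − 12·2 = -25, t = 2 − 12·(-3) = 38  (check: 281·(-25) + 185·38 = 5)
  q = 1: r = 2, s = 2 − 1·(-25) = 27, t = -3 − 1·38 = -41  (check: 281·27 + 185·(-41) = 2)
  q = 2: r = 1, s = -25 − 2·27 = -79, t = 38 − 2·(-41) = 120  (check: 281·(-79) + 185·120 = 1)
The row with r = 1 (the gcd) gives the Bezout coefficients s = -79, t = 120.
Result: 281 · (-79) + 185 · (120) = 1.

gcd(281, 185) = 1; s = -79, t = 120 (check: 281·(-79) + 185·120 = 1).


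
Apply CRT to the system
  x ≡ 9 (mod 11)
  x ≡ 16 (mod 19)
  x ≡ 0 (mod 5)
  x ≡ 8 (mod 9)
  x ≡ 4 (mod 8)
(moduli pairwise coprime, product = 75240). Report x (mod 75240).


Product of moduli M = 11 · 19 · 5 · 9 · 8 = 75240.
Merge one congruence at a time:
  Start: x ≡ 9 (mod 11).
  Combine with x ≡ 16 (mod 19); new modulus lcm = 209.
    Write x = 9 + 11·t and substitute into x ≡ 16 (mod 19): 11·t ≡ 16 − 9 = 7 (mod 19).
    The inverse of 11 mod 19 is 7 (since 11·7 = 77 = 4·19 + 1), so t ≡ 7·7 = 49 ≡ 11 (mod 19).
    Then x = 9 + 11·11 = 130, valid modulo lcm(11, 19) = 209: x ≡ 130 (mod 209).
  Combine with x ≡ 0 (mod 5); new modulus lcm = 1045.
    Write x = 130 + 209·t and substitute into x ≡ 0 (mod 5): 209·t ≡ 0 − 130 = -130 (mod 5).
    Reduce coefficients mod 5: 4·t ≡ 0 (mod 5).
    The inverse of 4 mod 5 is 4 (since 4·4 = 16 = 3·5 + 1), so t ≡ 4·0 = 0 ≡ 0 (mod 5).
    Then x = 130 + 209·0 = 130, valid modulo lcm(209, 5) = 1045: x ≡ 130 (mod 1045).
  Combine with x ≡ 8 (mod 9); new modulus lcm = 9405.
    Write x = 130 + 1045·t and substitute into x ≡ 8 (mod 9): 1045·t ≡ 8 − 130 = -122 (mod 9).
    Reduce coefficients mod 9: 1·t ≡ 4 (mod 9).
    So t ≡ 4 (mod 9).
    Then x = 130 + 1045·4 = 4310, valid modulo lcm(1045, 9) = 9405: x ≡ 4310 (mod 9405).
  Combine with x ≡ 4 (mod 8); new modulus lcm = 75240.
    Write x = 4310 + 9405·t and substitute into x ≡ 4 (mod 8): 9405·t ≡ 4 − 4310 = -4306 (mod 8).
    Reduce coefficients mod 8: 5·t ≡ 6 (mod 8).
    The inverse of 5 mod 8 is 5 (since 5·5 = 25 = 3·8 + 1), so t ≡ 5·6 = 30 ≡ 6 (mod 8).
    Then x = 4310 + 9405·6 = 60740, valid modulo lcm(9405, 8) = 75240: x ≡ 60740 (mod 75240).
Verify against each original: 60740 mod 11 = 9, 60740 mod 19 = 16, 60740 mod 5 = 0, 60740 mod 9 = 8, 60740 mod 8 = 4.

x ≡ 60740 (mod 75240).


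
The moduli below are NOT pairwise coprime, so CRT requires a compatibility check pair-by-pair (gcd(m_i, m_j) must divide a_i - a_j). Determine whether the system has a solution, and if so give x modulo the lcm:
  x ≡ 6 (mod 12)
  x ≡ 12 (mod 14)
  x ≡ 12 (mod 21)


Moduli 12, 14, 21 are not pairwise coprime, so CRT works modulo lcm(m_i) when all pairwise compatibility conditions hold.
Pairwise compatibility: gcd(m_i, m_j) must divide a_i - a_j for every pair.
Merge one congruence at a time:
  Start: x ≡ 6 (mod 12).
  Combine with x ≡ 12 (mod 14): gcd(12, 14) = 2; 12 - 6 = 6, which IS divisible by 2, so compatible.
    Write x = 6 + 12·t and substitute into x ≡ 12 (mod 14): 12·t ≡ 12 − 6 = 6 (mod 14).
    Divide the congruence (and modulus) by g = 2: 6·t ≡ 3 (mod 7).
    The inverse of 6 mod 7 is 6 (since 6·6 = 36 = 5·7 + 1), so t ≡ 6·3 = 18 ≡ 4 (mod 7).
    Then x = 6 + 12·4 = 54, valid modulo lcm(12, 14) = 84: x ≡ 54 (mod 84).
  Combine with x ≡ 12 (mod 21): gcd(84, 21) = 21; 12 - 54 = -42, which IS divisible by 21, so compatible.
    Write x = 54 + 84·t and substitute into x ≡ 12 (mod 21): 84·t ≡ 12 − 54 = -42 (mod 21).
    Divide the congruence (and modulus) by g = 21: 4·t ≡ -2 (mod 1).
    Modulo 1 every t works; take t = 0.
    Then x = 54 + 84·0 = 54, valid modulo lcm(84, 21) = 84: x ≡ 54 (mod 84).
Verify: 54 mod 12 = 6, 54 mod 14 = 12, 54 mod 21 = 12.

x ≡ 54 (mod 84).


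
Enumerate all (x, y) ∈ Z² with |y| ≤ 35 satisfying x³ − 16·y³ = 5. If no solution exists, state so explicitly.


The equation is x³ - 16y³ = 5. For fixed y, x³ = 16·y³ + 5, so a solution requires the RHS to be a perfect cube.
Strategy: iterate y from -35 to 35, compute RHS = 16·y³ + 5, and check whether it is a (positive or negative) perfect cube.
Check small values of y:
  y = 0: RHS = 5 is not a perfect cube.
  y = 1: RHS = 21 is not a perfect cube.
  y = -1: RHS = -11 is not a perfect cube.
  y = 2: RHS = 133 is not a perfect cube.
  y = -2: RHS = -123 is not a perfect cube.
  y = 3: RHS = 437 is not a perfect cube.
  y = -3: RHS = -427 is not a perfect cube.
Continuing the search up to |y| = 35 finds no solutions either.
No (x, y) in the scanned range satisfies the equation.

No integer solutions with |y| ≤ 35.


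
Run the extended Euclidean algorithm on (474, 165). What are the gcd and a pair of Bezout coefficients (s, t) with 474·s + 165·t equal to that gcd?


Euclidean algorithm on (474, 165) — divide until remainder is 0:
  474 = 2 · 165 + 144
  165 = 1 · 144 + 21
  144 = 6 · 21 + 18
  21 = 1 · 18 + 3
  18 = 6 · 3 + 0
gcd(474, 165) = 3.
Track Bezout coefficients alongside the remainders: start with r₀ = 474 = a·1 + b·0 (s = 1, t = 0) and r₁ = 165 = a·0 + b·1 (s = 0, t = 1); each new remainder r_{k+1} = r_{k-1} − q_k·r_k inherits s_{k+1} = s_{k-1} − q_k·s_k, t_{k+1} = t_{k-1} − q_k·t_k, so r_k = a·s_k + b·t_k at every step:
  q = 2: r = 144, s = 1 − 2·0 = 1, t = 0 − 2·1 = -2  (check: 474·1 + 165·(-2) = 144)
  q = 1: r = 21, s = 0 − 1·1 = -1, t = 1 − 1·(-2) = 3  (check: 474·(-1) + 165·3 = 21)
  q = 6: r = 18, s = 1 − 6·(-1) = 7, t = -2 − 6·3 = -20  (check: 474·7 + 165·(-20) = 18)
  q = 1: r = 3, s = -1 − 1·7 = -8, t = 3 − 1·(-20) = 23  (check: 474·(-8) + 165·23 = 3)
The row with r = 3 (the gcd) gives the Bezout coefficients s = -8, t = 23.
Result: 474 · (-8) + 165 · (23) = 3.

gcd(474, 165) = 3; s = -8, t = 23 (check: 474·(-8) + 165·23 = 3).


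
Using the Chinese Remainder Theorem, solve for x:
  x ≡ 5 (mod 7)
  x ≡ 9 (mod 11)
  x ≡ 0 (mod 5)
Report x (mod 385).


Moduli 7, 11, 5 are pairwise coprime; by CRT there is a unique solution modulo M = 7 · 11 · 5 = 385.
Solve pairwise, accumulating the modulus:
  Start with x ≡ 5 (mod 7).
  Combine with x ≡ 9 (mod 11): since gcd(7, 11) = 1, we get a unique residue mod 77.
    Write x = 5 + 7·t and substitute into x ≡ 9 (mod 11): 7·t ≡ 9 − 5 = 4 (mod 11).
    The inverse of 7 mod 11 is 8 (since 7·8 = 56 = 5·11 + 1), so t ≡ 8·4 = 32 ≡ 10 (mod 11).
    Then x = 5 + 7·10 = 75, valid modulo lcm(7, 11) = 77: x ≡ 75 (mod 77).
  Combine with x ≡ 0 (mod 5): since gcd(77, 5) = 1, we get a unique residue mod 385.
    Write x = 75 + 77·t and substitute into x ≡ 0 (mod 5): 77·t ≡ 0 − 75 = -75 (mod 5).
    Reduce coefficients mod 5: 2·t ≡ 0 (mod 5).
    The inverse of 2 mod 5 is 3 (since 2·3 = 6 = 1·5 + 1), so t ≡ 3·0 = 0 ≡ 0 (mod 5).
    Then x = 75 + 77·0 = 75, valid modulo lcm(77, 5) = 385: x ≡ 75 (mod 385).
Verify: 75 mod 7 = 5 ✓, 75 mod 11 = 9 ✓, 75 mod 5 = 0 ✓.

x ≡ 75 (mod 385).


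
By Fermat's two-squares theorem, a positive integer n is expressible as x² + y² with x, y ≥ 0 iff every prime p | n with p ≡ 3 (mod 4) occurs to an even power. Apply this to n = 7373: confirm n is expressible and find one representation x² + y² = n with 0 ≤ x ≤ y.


Step 1: Factor n = 7373 = 73 · 101.
Step 2: Check the mod-4 condition on each prime factor: 73 ≡ 1 (mod 4), exponent 1; 101 ≡ 1 (mod 4), exponent 1.
All primes ≡ 3 (mod 4) appear to even exponent (or don't appear), so by the two-squares theorem n IS expressible as a sum of two squares.
Step 3: Build a representation. Here n = 73 · 101 is a product of primes ≡ 1 (mod 4). Each prime p ≡ 1 (mod 4) is itself a sum of two squares; find a² by testing p − a² for a perfect square:
  73: 73 − 1² = 72, 73 − 2² = 69, 73 − 3² = 64 = 8² ⇒ 73 = 3² + 8².
  101: 101 − 1² = 100 = 10² ⇒ 101 = 1² + 10².
  Combine using the Brahmagupta–Fibonacci identity (a² + b²)(c² + d²) = (ac − bd)² + (ad + bc)² = (ac + bd)² + (ad − bc)²:
  73 · 101 = 7373: from (3² + 8²)(1² + 10²), take (3·1 − 8·10, 3·10 + 8·1) = (3 − 80, 30 + 8) = (-77, 38); dropping signs (only squares matter) gives (77, 38); check 77² + 38² = 5929 + 1444 = 7373 ✓.
Step 4: Order so x ≤ y and verify: 38² + 77² = 1444 + 5929 = 7373 = n. ✓

n = 7373 = 38² + 77² (one valid representation with x ≤ y).


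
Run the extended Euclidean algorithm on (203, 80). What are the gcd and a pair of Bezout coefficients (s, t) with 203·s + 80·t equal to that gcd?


Euclidean algorithm on (203, 80) — divide until remainder is 0:
  203 = 2 · 80 + 43
  80 = 1 · 43 + 37
  43 = 1 · 37 + 6
  37 = 6 · 6 + 1
  6 = 6 · 1 + 0
gcd(203, 80) = 1.
Track Bezout coefficients alongside the remainders: start with r₀ = 203 = a·1 + b·0 (s = 1, t = 0) and r₁ = 80 = a·0 + b·1 (s = 0, t = 1); each new remainder r_{k+1} = r_{k-1} − q_k·r_k inherits s_{k+1} = s_{k-1} − q_k·s_k, t_{k+1} = t_{k-1} − q_k·t_k, so r_k = a·s_k + b·t_k at every step:
  q = 2: r = 43, s = 1 − 2·0 = 1, t = 0 − 2·1 = -2  (check: 203·1 + 80·(-2) = 43)
  q = 1: r = 37, s = 0 − 1·1 = -1, t = 1 − 1·(-2) = 3  (check: 203·(-1) + 80·3 = 37)
  q = 1: r = 6, s = 1 − 1·(-1) = 2, t = -2 − 1·3 = -5  (check: 203·2 + 80·(-5) = 6)
  q = 6: r = 1, s = -1 − 6·2 = -13, t = 3 − 6·(-5) = 33  (check: 203·(-13) + 80·33 = 1)
The row with r = 1 (the gcd) gives the Bezout coefficients s = -13, t = 33.
Result: 203 · (-13) + 80 · (33) = 1.

gcd(203, 80) = 1; s = -13, t = 33 (check: 203·(-13) + 80·33 = 1).


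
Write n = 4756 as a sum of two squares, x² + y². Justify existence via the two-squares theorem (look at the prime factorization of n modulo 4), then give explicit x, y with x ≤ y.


Step 1: Factor n = 4756 = 2^2 · 29 · 41.
Step 2: Check the mod-4 condition on each prime factor: 2 = 2 (special); 29 ≡ 1 (mod 4), exponent 1; 41 ≡ 1 (mod 4), exponent 1.
All primes ≡ 3 (mod 4) appear to even exponent (or don't appear), so by the two-squares theorem n IS expressible as a sum of two squares.
Step 3: Build a representation. Group n = k² · m with k = 2 and m = 29 · 41 = 1189 (a product of primes ≡ 1 (mod 4)); a representation of m scales to one of n via (k·x)² + (k·y)² = k²(x² + y²). Each prime p ≡ 1 (mod 4) is itself a sum of two squares; find a² by testing p − a² for a perfect square:
  29: 29 − 1² = 28, 29 − 2² = 25 = 5² ⇒ 29 = 2² + 5².
  41: 41 − 1² = 40, 41 − 2² = 37, 41 − 3² = 32, 41 − 4² = 25 = 5² ⇒ 41 = 4² + 5².
  Combine using the Brahmagupta–Fibonacci identity (a² + b²)(c² + d²) = (ac − bd)² + (ad + bc)² = (ac + bd)² + (ad − bc)²:
  29 · 41 = 1189: from (2² + 5²)(4² + 5²), take (2·4 − 5·5, 2·5 + 5·4) = (8 − 25, 10 + 20) = (-17, 30); dropping signs (only squares matter) gives (17, 30); check 17² + 30² = 289 + 900 = 1189 ✓.
  Scale by k = 2: (2·17, 2·30) = (34, 60).
Step 4: Order so x ≤ y and verify: 34² + 60² = 1156 + 3600 = 4756 = n. ✓

n = 4756 = 34² + 60² (one valid representation with x ≤ y).


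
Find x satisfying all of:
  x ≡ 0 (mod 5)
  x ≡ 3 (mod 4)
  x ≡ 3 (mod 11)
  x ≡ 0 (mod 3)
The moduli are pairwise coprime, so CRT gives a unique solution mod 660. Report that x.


Product of moduli M = 5 · 4 · 11 · 3 = 660.
Merge one congruence at a time:
  Start: x ≡ 0 (mod 5).
  Combine with x ≡ 3 (mod 4); new modulus lcm = 20.
    Write x = 0 + 5·t and substitute into x ≡ 3 (mod 4): 5·t ≡ 3 − 0 = 3 (mod 4).
    Reduce coefficients mod 4: 1·t ≡ 3 (mod 4).
    So t ≡ 3 (mod 4).
    Then x = 0 + 5·3 = 15, valid modulo lcm(5, 4) = 20: x ≡ 15 (mod 20).
  Combine with x ≡ 3 (mod 11); new modulus lcm = 220.
    Write x = 15 + 20·t and substitute into x ≡ 3 (mod 11): 20·t ≡ 3 − 15 = -12 (mod 11).
    Reduce coefficients mod 11: 9·t ≡ 10 (mod 11).
    The inverse of 9 mod 11 is 5 (since 9·5 = 45 = 4·11 + 1), so t ≡ 5·10 = 50 ≡ 6 (mod 11).
    Then x = 15 + 20·6 = 135, valid modulo lcm(20, 11) = 220: x ≡ 135 (mod 220).
  Combine with x ≡ 0 (mod 3); new modulus lcm = 660.
    Write x = 135 + 220·t and substitute into x ≡ 0 (mod 3): 220·t ≡ 0 − 135 = -135 (mod 3).
    Reduce coefficients mod 3: 1·t ≡ 0 (mod 3).
    So t ≡ 0 (mod 3).
    Then x = 135 + 220·0 = 135, valid modulo lcm(220, 3) = 660: x ≡ 135 (mod 660).
Verify against each original: 135 mod 5 = 0, 135 mod 4 = 3, 135 mod 11 = 3, 135 mod 3 = 0.

x ≡ 135 (mod 660).


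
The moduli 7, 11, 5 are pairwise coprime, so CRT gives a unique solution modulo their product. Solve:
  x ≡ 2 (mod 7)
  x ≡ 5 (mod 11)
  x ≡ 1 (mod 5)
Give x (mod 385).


Moduli 7, 11, 5 are pairwise coprime; by CRT there is a unique solution modulo M = 7 · 11 · 5 = 385.
Solve pairwise, accumulating the modulus:
  Start with x ≡ 2 (mod 7).
  Combine with x ≡ 5 (mod 11): since gcd(7, 11) = 1, we get a unique residue mod 77.
    Write x = 2 + 7·t and substitute into x ≡ 5 (mod 11): 7·t ≡ 5 − 2 = 3 (mod 11).
    The inverse of 7 mod 11 is 8 (since 7·8 = 56 = 5·11 + 1), so t ≡ 8·3 = 24 ≡ 2 (mod 11).
    Then x = 2 + 7·2 = 16, valid modulo lcm(7, 11) = 77: x ≡ 16 (mod 77).
  Combine with x ≡ 1 (mod 5): since gcd(77, 5) = 1, we get a unique residue mod 385.
    Write x = 16 + 77·t and substitute into x ≡ 1 (mod 5): 77·t ≡ 1 − 16 = -15 (mod 5).
    Reduce coefficients mod 5: 2·t ≡ 0 (mod 5).
    The inverse of 2 mod 5 is 3 (since 2·3 = 6 = 1·5 + 1), so t ≡ 3·0 = 0 ≡ 0 (mod 5).
    Then x = 16 + 77·0 = 16, valid modulo lcm(77, 5) = 385: x ≡ 16 (mod 385).
Verify: 16 mod 7 = 2 ✓, 16 mod 11 = 5 ✓, 16 mod 5 = 1 ✓.

x ≡ 16 (mod 385).


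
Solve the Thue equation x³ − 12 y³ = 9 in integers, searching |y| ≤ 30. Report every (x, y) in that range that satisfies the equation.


The equation is x³ - 12y³ = 9. For fixed y, x³ = 12·y³ + 9, so a solution requires the RHS to be a perfect cube.
Strategy: iterate y from -30 to 30, compute RHS = 12·y³ + 9, and check whether it is a (positive or negative) perfect cube.
Check small values of y:
  y = 0: RHS = 9 is not a perfect cube.
  y = 1: RHS = 21 is not a perfect cube.
  y = -1: RHS = -3 is not a perfect cube.
  y = 2: RHS = 105 is not a perfect cube.
  y = -2: RHS = -87 is not a perfect cube.
  y = 3: RHS = 333 is not a perfect cube.
  y = -3: RHS = -315 is not a perfect cube.
Continuing the search up to |y| = 30 finds no solutions either.
No (x, y) in the scanned range satisfies the equation.

No integer solutions with |y| ≤ 30.


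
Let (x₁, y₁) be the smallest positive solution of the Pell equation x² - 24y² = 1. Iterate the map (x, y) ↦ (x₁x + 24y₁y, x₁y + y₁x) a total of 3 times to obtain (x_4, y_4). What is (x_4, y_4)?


Step 1: Find the fundamental solution (x₁, y₁) of x² - 24y² = 1.
  Expand √24 as a continued fraction. a₀ = ⌊√24⌋ = 4; iterate m_{k+1} = d_k·a_k − m_k, d_{k+1} = (24 − m_{k+1}²)/d_k, a_{k+1} = ⌊(a₀ + m_{k+1})/d_{k+1}⌋ (starting m₀ = 0, d₀ = 1), with convergents p_k = a_k·p_{k-1} + p_{k-2}, q_k = a_k·q_{k-1} + q_{k-2} (p₋₁ = 1, q₋₁ = 0):
  k = 0: a₀ = 4; p₀/q₀ = 4/1; p₀² − 24·q₀² = 16 − 24 = -8.
  k = 1: m = 4, d = 8, a = ⌊(4 + 4)/8⌋ = 1; p/q = (1·4 + 1)/(1·1 + 0) = 5/1; p² − 24·q² = 25 − 24 = 1.
  The first convergent with p² − 24·q² = 1 gives the fundamental solution (x₁, y₁) = (5, 1).
Step 2: Apply the recurrence (x_{n+1}, y_{n+1}) = (x₁x_n + 24y₁y_n, x₁y_n + y₁x_n) repeatedly.
  From (x_1, y_1) = (5, 1): x_2 = 5·5 + 24·1·1 = 49; y_2 = 5·1 + 1·5 = 10.
  From (x_2, y_2) = (49, 10): x_3 = 5·49 + 24·1·10 = 485; y_3 = 5·10 + 1·49 = 99.
  From (x_3, y_3) = (485, 99): x_4 = 5·485 + 24·1·99 = 4801; y_4 = 5·99 + 1·485 = 980.
Step 3: Verify x_4² - 24·y_4² = 23049601 - 23049600 = 1 (should be 1). ✓

(x_1, y_1) = (5, 1); (x_4, y_4) = (4801, 980).


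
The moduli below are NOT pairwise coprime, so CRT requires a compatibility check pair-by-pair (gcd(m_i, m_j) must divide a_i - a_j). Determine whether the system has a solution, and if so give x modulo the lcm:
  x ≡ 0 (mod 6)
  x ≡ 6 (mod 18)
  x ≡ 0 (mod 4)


Moduli 6, 18, 4 are not pairwise coprime, so CRT works modulo lcm(m_i) when all pairwise compatibility conditions hold.
Pairwise compatibility: gcd(m_i, m_j) must divide a_i - a_j for every pair.
Merge one congruence at a time:
  Start: x ≡ 0 (mod 6).
  Combine with x ≡ 6 (mod 18): gcd(6, 18) = 6; 6 - 0 = 6, which IS divisible by 6, so compatible.
    Write x = 0 + 6·t and substitute into x ≡ 6 (mod 18): 6·t ≡ 6 − 0 = 6 (mod 18).
    Divide the congruence (and modulus) by g = 6: 1·t ≡ 1 (mod 3).
    So t ≡ 1 (mod 3).
    Then x = 0 + 6·1 = 6, valid modulo lcm(6, 18) = 18: x ≡ 6 (mod 18).
  Combine with x ≡ 0 (mod 4): gcd(18, 4) = 2; 0 - 6 = -6, which IS divisible by 2, so compatible.
    Write x = 6 + 18·t and substitute into x ≡ 0 (mod 4): 18·t ≡ 0 − 6 = -6 (mod 4).
    Divide the congruence (and modulus) by g = 2: 9·t ≡ -3 (mod 2).
    Reduce coefficients mod 2: 1·t ≡ 1 (mod 2).
    So t ≡ 1 (mod 2).
    Then x = 6 + 18·1 = 24, valid modulo lcm(18, 4) = 36: x ≡ 24 (mod 36).
Verify: 24 mod 6 = 0, 24 mod 18 = 6, 24 mod 4 = 0.

x ≡ 24 (mod 36).


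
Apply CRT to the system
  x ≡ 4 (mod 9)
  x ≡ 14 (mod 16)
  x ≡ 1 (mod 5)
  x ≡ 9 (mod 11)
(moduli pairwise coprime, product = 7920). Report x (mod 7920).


Product of moduli M = 9 · 16 · 5 · 11 = 7920.
Merge one congruence at a time:
  Start: x ≡ 4 (mod 9).
  Combine with x ≡ 14 (mod 16); new modulus lcm = 144.
    Write x = 4 + 9·t and substitute into x ≡ 14 (mod 16): 9·t ≡ 14 − 4 = 10 (mod 16).
    The inverse of 9 mod 16 is 9 (since 9·9 = 81 = 5·16 + 1), so t ≡ 9·10 = 90 ≡ 10 (mod 16).
    Then x = 4 + 9·10 = 94, valid modulo lcm(9, 16) = 144: x ≡ 94 (mod 144).
  Combine with x ≡ 1 (mod 5); new modulus lcm = 720.
    Write x = 94 + 144·t and substitute into x ≡ 1 (mod 5): 144·t ≡ 1 − 94 = -93 (mod 5).
    Reduce coefficients mod 5: 4·t ≡ 2 (mod 5).
    The inverse of 4 mod 5 is 4 (since 4·4 = 16 = 3·5 + 1), so t ≡ 4·2 = 8 ≡ 3 (mod 5).
    Then x = 94 + 144·3 = 526, valid modulo lcm(144, 5) = 720: x ≡ 526 (mod 720).
  Combine with x ≡ 9 (mod 11); new modulus lcm = 7920.
    Write x = 526 + 720·t and substitute into x ≡ 9 (mod 11): 720·t ≡ 9 − 526 = -517 (mod 11).
    Reduce coefficients mod 11: 5·t ≡ 0 (mod 11).
    The inverse of 5 mod 11 is 9 (since 5·9 = 45 = 4·11 + 1), so t ≡ 9·0 = 0 ≡ 0 (mod 11).
    Then x = 526 + 720·0 = 526, valid modulo lcm(720, 11) = 7920: x ≡ 526 (mod 7920).
Verify against each original: 526 mod 9 = 4, 526 mod 16 = 14, 526 mod 5 = 1, 526 mod 11 = 9.

x ≡ 526 (mod 7920).


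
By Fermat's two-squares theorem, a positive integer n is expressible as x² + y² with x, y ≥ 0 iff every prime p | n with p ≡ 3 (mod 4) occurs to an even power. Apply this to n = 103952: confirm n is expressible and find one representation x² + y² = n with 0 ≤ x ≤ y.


Step 1: Factor n = 103952 = 2^4 · 73 · 89.
Step 2: Check the mod-4 condition on each prime factor: 2 = 2 (special); 73 ≡ 1 (mod 4), exponent 1; 89 ≡ 1 (mod 4), exponent 1.
All primes ≡ 3 (mod 4) appear to even exponent (or don't appear), so by the two-squares theorem n IS expressible as a sum of two squares.
Step 3: Build a representation. Group n = k² · m with k = 4 and m = 73 · 89 = 6497 (a product of primes ≡ 1 (mod 4)); a representation of m scales to one of n via (k·x)² + (k·y)² = k²(x² + y²). Each prime p ≡ 1 (mod 4) is itself a sum of two squares; find a² by testing p − a² for a perfect square:
  73: 73 − 1² = 72, 73 − 2² = 69, 73 − 3² = 64 = 8² ⇒ 73 = 3² + 8².
  89: 89 − 1² = 88, 89 − 2² = 85, 89 − 3² = 80, 89 − 4² = 73, 89 − 5² = 64 = 8² ⇒ 89 = 5² + 8².
  Combine using the Brahmagupta–Fibonacci identity (a² + b²)(c² + d²) = (ac − bd)² + (ad + bc)² = (ac + bd)² + (ad − bc)²:
  73 · 89 = 6497: from (3² + 8²)(5² + 8²), take (3·5 − 8·8, 3·8 + 8·5) = (15 − 64, 24 + 40) = (-49, 64); dropping signs (only squares matter) gives (49, 64); check 49² + 64² = 2401 + 4096 = 6497 ✓.
  Scale by k = 4: (4·49, 4·64) = (196, 256).
Step 4: Order so x ≤ y and verify: 196² + 256² = 38416 + 65536 = 103952 = n. ✓

n = 103952 = 196² + 256² (one valid representation with x ≤ y).


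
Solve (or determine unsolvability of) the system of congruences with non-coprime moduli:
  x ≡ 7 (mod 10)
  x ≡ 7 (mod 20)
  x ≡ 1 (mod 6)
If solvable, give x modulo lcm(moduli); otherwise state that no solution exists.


Moduli 10, 20, 6 are not pairwise coprime, so CRT works modulo lcm(m_i) when all pairwise compatibility conditions hold.
Pairwise compatibility: gcd(m_i, m_j) must divide a_i - a_j for every pair.
Merge one congruence at a time:
  Start: x ≡ 7 (mod 10).
  Combine with x ≡ 7 (mod 20): gcd(10, 20) = 10; 7 - 7 = 0, which IS divisible by 10, so compatible.
    Write x = 7 + 10·t and substitute into x ≡ 7 (mod 20): 10·t ≡ 7 − 7 = 0 (mod 20).
    Divide the congruence (and modulus) by g = 10: 1·t ≡ 0 (mod 2).
    So t ≡ 0 (mod 2).
    Then x = 7 + 10·0 = 7, valid modulo lcm(10, 20) = 20: x ≡ 7 (mod 20).
  Combine with x ≡ 1 (mod 6): gcd(20, 6) = 2; 1 - 7 = -6, which IS divisible by 2, so compatible.
    Write x = 7 + 20·t and substitute into x ≡ 1 (mod 6): 20·t ≡ 1 − 7 = -6 (mod 6).
    Divide the congruence (and modulus) by g = 2: 10·t ≡ -3 (mod 3).
    Reduce coefficients mod 3: 1·t ≡ 0 (mod 3).
    So t ≡ 0 (mod 3).
    Then x = 7 + 20·0 = 7, valid modulo lcm(20, 6) = 60: x ≡ 7 (mod 60).
Verify: 7 mod 10 = 7, 7 mod 20 = 7, 7 mod 6 = 1.

x ≡ 7 (mod 60).


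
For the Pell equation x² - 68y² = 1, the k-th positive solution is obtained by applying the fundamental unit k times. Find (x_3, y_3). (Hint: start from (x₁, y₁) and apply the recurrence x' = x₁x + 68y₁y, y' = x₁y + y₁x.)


Step 1: Find the fundamental solution (x₁, y₁) of x² - 68y² = 1.
  Expand √68 as a continued fraction. a₀ = ⌊√68⌋ = 8; iterate m_{k+1} = d_k·a_k − m_k, d_{k+1} = (68 − m_{k+1}²)/d_k, a_{k+1} = ⌊(a₀ + m_{k+1})/d_{k+1}⌋ (starting m₀ = 0, d₀ = 1), with convergents p_k = a_k·p_{k-1} + p_{k-2}, q_k = a_k·q_{k-1} + q_{k-2} (p₋₁ = 1, q₋₁ = 0):
  k = 0: a₀ = 8; p₀/q₀ = 8/1; p₀² − 68·q₀² = 64 − 68 = -4.
  k = 1: m = 8, d = 4, a = ⌊(8 + 8)/4⌋ = 4; p/q = (4·8 + 1)/(4·1 + 0) = 33/4; p² − 68·q² = 1089 − 1088 = 1.
  The first convergent with p² − 68·q² = 1 gives the fundamental solution (x₁, y₁) = (33, 4).
Step 2: Apply the recurrence (x_{n+1}, y_{n+1}) = (x₁x_n + 68y₁y_n, x₁y_n + y₁x_n) repeatedly.
  From (x_1, y_1) = (33, 4): x_2 = 33·33 + 68·4·4 = 2177; y_2 = 33·4 + 4·33 = 264.
  From (x_2, y_2) = (2177, 264): x_3 = 33·2177 + 68·4·264 = 143649; y_3 = 33·264 + 4·2177 = 17420.
Step 3: Verify x_3² - 68·y_3² = 20635035201 - 20635035200 = 1 (should be 1). ✓

(x_1, y_1) = (33, 4); (x_3, y_3) = (143649, 17420).


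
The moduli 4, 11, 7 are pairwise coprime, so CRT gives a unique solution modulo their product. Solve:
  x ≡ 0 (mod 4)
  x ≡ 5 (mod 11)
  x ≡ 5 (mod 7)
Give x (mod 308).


Moduli 4, 11, 7 are pairwise coprime; by CRT there is a unique solution modulo M = 4 · 11 · 7 = 308.
Solve pairwise, accumulating the modulus:
  Start with x ≡ 0 (mod 4).
  Combine with x ≡ 5 (mod 11): since gcd(4, 11) = 1, we get a unique residue mod 44.
    Write x = 0 + 4·t and substitute into x ≡ 5 (mod 11): 4·t ≡ 5 − 0 = 5 (mod 11).
    The inverse of 4 mod 11 is 3 (since 4·3 = 12 = 1·11 + 1), so t ≡ 3·5 = 15 ≡ 4 (mod 11).
    Then x = 0 + 4·4 = 16, valid modulo lcm(4, 11) = 44: x ≡ 16 (mod 44).
  Combine with x ≡ 5 (mod 7): since gcd(44, 7) = 1, we get a unique residue mod 308.
    Write x = 16 + 44·t and substitute into x ≡ 5 (mod 7): 44·t ≡ 5 − 16 = -11 (mod 7).
    Reduce coefficients mod 7: 2·t ≡ 3 (mod 7).
    The inverse of 2 mod 7 is 4 (since 2·4 = 8 = 1·7 + 1), so t ≡ 4·3 = 12 ≡ 5 (mod 7).
    Then x = 16 + 44·5 = 236, valid modulo lcm(44, 7) = 308: x ≡ 236 (mod 308).
Verify: 236 mod 4 = 0 ✓, 236 mod 11 = 5 ✓, 236 mod 7 = 5 ✓.

x ≡ 236 (mod 308).


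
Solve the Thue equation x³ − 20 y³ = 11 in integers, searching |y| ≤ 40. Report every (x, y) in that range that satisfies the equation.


The equation is x³ - 20y³ = 11. For fixed y, x³ = 20·y³ + 11, so a solution requires the RHS to be a perfect cube.
Strategy: iterate y from -40 to 40, compute RHS = 20·y³ + 11, and check whether it is a (positive or negative) perfect cube.
Check small values of y:
  y = 0: RHS = 11 is not a perfect cube.
  y = 1: RHS = 31 is not a perfect cube.
  y = -1: RHS = -9 is not a perfect cube.
  y = 2: RHS = 171 is not a perfect cube.
  y = -2: RHS = -149 is not a perfect cube.
  y = 3: RHS = 551 is not a perfect cube.
  y = -3: RHS = -529 is not a perfect cube.
Continuing the search up to |y| = 40 finds no solutions either.
No (x, y) in the scanned range satisfies the equation.

No integer solutions with |y| ≤ 40.


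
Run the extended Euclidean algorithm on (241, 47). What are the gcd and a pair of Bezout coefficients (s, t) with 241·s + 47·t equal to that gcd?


Euclidean algorithm on (241, 47) — divide until remainder is 0:
  241 = 5 · 47 + 6
  47 = 7 · 6 + 5
  6 = 1 · 5 + 1
  5 = 5 · 1 + 0
gcd(241, 47) = 1.
Track Bezout coefficients alongside the remainders: start with r₀ = 241 = a·1 + b·0 (s = 1, t = 0) and r₁ = 47 = a·0 + b·1 (s = 0, t = 1); each new remainder r_{k+1} = r_{k-1} − q_k·r_k inherits s_{k+1} = s_{k-1} − q_k·s_k, t_{k+1} = t_{k-1} − q_k·t_k, so r_k = a·s_k + b·t_k at every step:
  q = 5: r = 6, s = 1 − 5·0 = 1, t = 0 − 5·1 = -5  (check: 241·1 + 47·(-5) = 6)
  q = 7: r = 5, s = 0 − 7·1 = -7, t = 1 − 7·(-5) = 36  (check: 241·(-7) + 47·36 = 5)
  q = 1: r = 1, s = 1 − 1·(-7) = 8, t = -5 − 1·36 = -41  (check: 241·8 + 47·(-41) = 1)
The row with r = 1 (the gcd) gives the Bezout coefficients s = 8, t = -41.
Result: 241 · (8) + 47 · (-41) = 1.

gcd(241, 47) = 1; s = 8, t = -41 (check: 241·8 + 47·(-41) = 1).


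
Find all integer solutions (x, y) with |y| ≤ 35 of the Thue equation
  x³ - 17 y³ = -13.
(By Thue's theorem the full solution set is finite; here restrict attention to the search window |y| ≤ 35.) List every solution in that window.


The equation is x³ - 17y³ = -13. For fixed y, x³ = 17·y³ − 13, so a solution requires the RHS to be a perfect cube.
Strategy: iterate y from -35 to 35, compute RHS = 17·y³ − 13, and check whether it is a (positive or negative) perfect cube.
Check small values of y:
  y = 0: RHS = -13 is not a perfect cube.
  y = 1: RHS = 4 is not a perfect cube.
  y = -1: RHS = -30 is not a perfect cube.
  y = 2: RHS = 123 is not a perfect cube.
  y = -2: RHS = -149 is not a perfect cube.
  y = 3: RHS = 446 is not a perfect cube.
  y = -3: RHS = -472 is not a perfect cube.
Continuing the search up to |y| = 35 finds no solutions either.
No (x, y) in the scanned range satisfies the equation.

No integer solutions with |y| ≤ 35.


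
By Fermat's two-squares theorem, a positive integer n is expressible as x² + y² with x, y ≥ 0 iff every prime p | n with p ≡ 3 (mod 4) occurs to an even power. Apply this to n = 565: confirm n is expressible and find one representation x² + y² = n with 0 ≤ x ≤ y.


Step 1: Factor n = 565 = 5 · 113.
Step 2: Check the mod-4 condition on each prime factor: 5 ≡ 1 (mod 4), exponent 1; 113 ≡ 1 (mod 4), exponent 1.
All primes ≡ 3 (mod 4) appear to even exponent (or don't appear), so by the two-squares theorem n IS expressible as a sum of two squares.
Step 3: Build a representation. Here n = 5 · 113 is a product of primes ≡ 1 (mod 4). Each prime p ≡ 1 (mod 4) is itself a sum of two squares; find a² by testing p − a² for a perfect square:
  5: 5 − 1² = 4 = 2² ⇒ 5 = 1² + 2².
  113: 113 − 1² = 112, 113 − 2² = 109, 113 − 3² = 104, 113 − 4² = 97, 113 − 5² = 88, 113 − 6² = 77, 113 − 7² = 64 = 8² ⇒ 113 = 7² + 8².
  Combine using the Brahmagupta–Fibonacci identity (a² + b²)(c² + d²) = (ac − bd)² + (ad + bc)² = (ac + bd)² + (ad − bc)²:
  5 · 113 = 565: from (1² + 2²)(7² + 8²), take (1·7 − 2·8, 1·8 + 2·7) = (7 − 16, 8 + 14) = (-9, 22); dropping signs (only squares matter) gives (9, 22); check 9² + 22² = 81 + 484 = 565 ✓.
Step 4: Order so x ≤ y and verify: 9² + 22² = 81 + 484 = 565 = n. ✓

n = 565 = 9² + 22² (one valid representation with x ≤ y).


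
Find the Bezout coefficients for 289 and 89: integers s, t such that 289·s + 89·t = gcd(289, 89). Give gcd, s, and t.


Euclidean algorithm on (289, 89) — divide until remainder is 0:
  289 = 3 · 89 + 22
  89 = 4 · 22 + 1
  22 = 22 · 1 + 0
gcd(289, 89) = 1.
Track Bezout coefficients alongside the remainders: start with r₀ = 289 = a·1 + b·0 (s = 1, t = 0) and r₁ = 89 = a·0 + b·1 (s = 0, t = 1); each new remainder r_{k+1} = r_{k-1} − q_k·r_k inherits s_{k+1} = s_{k-1} − q_k·s_k, t_{k+1} = t_{k-1} − q_k·t_k, so r_k = a·s_k + b·t_k at every step:
  q = 3: r = 22, s = 1 − 3·0 = 1, t = 0 − 3·1 = -3  (check: 289·1 + 89·(-3) = 22)
  q = 4: r = 1, s = 0 − 4·1 = -4, t = 1 − 4·(-3) = 13  (check: 289·(-4) + 89·13 = 1)
The row with r = 1 (the gcd) gives the Bezout coefficients s = -4, t = 13.
Result: 289 · (-4) + 89 · (13) = 1.

gcd(289, 89) = 1; s = -4, t = 13 (check: 289·(-4) + 89·13 = 1).
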